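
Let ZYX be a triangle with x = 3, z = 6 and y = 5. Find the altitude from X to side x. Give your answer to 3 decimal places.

Semiperimeter s = (6 + 5 + 3)/2 = 7.
Heron's formula: area = √(7·1·2·4) ≈ 7.4833.
The altitude from X has length 2·area/x ≈ 4.9889.

h_X ≈ 4.989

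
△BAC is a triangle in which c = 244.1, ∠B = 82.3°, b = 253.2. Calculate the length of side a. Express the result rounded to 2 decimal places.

107.51

Law of sines: sin C = c·sin B/b ≈ 0.95537.
Since b ≥ c, only the acute value applies: ∠C ≈ 72.82°.
Then ∠A = 180° − ∠B − ∠C ≈ 24.88°.
Law of sines gives a = b·sin A/sin B ≈ 107.51.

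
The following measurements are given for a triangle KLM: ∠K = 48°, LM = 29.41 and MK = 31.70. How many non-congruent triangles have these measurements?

2

MK·sin K = 31.70·sin(48°) ≈ 23.56.
Since MK sin K < LM < MK (23.56 < 29.41 < 31.70), two triangles exist.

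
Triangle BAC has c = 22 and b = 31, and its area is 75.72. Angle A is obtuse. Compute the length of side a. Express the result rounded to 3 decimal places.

From area = ½·c·b·sin A, we get sin A = 2·area/(c·b) ≈ 0.22205.
Taking the obtuse solution, ∠A ≈ 167.17°.
Law of cosines then gives a ≈ 52.678.

52.678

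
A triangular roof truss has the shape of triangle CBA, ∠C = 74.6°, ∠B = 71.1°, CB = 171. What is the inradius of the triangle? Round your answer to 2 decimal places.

63.05

The third angle is ∠A = 180° − ∠C − ∠B = 34.30°.
Law of sines: BA = CB·sin C/sin A ≈ 292.55.
Law of sines: AC = CB·sin B/sin A ≈ 287.09.
Area = ½·CB·BA·sin B ≈ 23665.
Semiperimeter s = (292.55+287.09+171)/2 = 375.32.
Inradius = area/s = 23665/375.32 ≈ 63.052.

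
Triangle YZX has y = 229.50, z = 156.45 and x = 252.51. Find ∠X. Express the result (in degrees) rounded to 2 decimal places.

By the law of cosines, cos X = (y² + z² − x²) / (2·y·z) ≈ 0.18640, so ∠X ≈ 79.26°.

79.26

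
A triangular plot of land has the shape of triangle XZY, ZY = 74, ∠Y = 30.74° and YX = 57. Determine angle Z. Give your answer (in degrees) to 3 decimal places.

∠Z ≈ 49.358°

By the law of cosines, XZ² = ZY² + YX² − 2·ZY·YX·cos Y = 1474.3, so XZ ≈ 38.397.
Law of cosines again: cos Z = (XZ² + ZY² − YX²)/(2·XZ·ZY) ≈ 0.65133, so ∠Z ≈ 49.36°.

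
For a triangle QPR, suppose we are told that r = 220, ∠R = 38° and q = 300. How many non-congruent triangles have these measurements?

2

q·sin R = 300·sin(38°) ≈ 184.7.
Since q sin R < r < q (184.7 < 220 < 300), two triangles exist.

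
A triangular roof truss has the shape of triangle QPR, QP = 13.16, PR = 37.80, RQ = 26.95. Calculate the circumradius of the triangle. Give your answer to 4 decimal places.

By the law of cosines, cos Q = (RQ² + QP² − PR²) / (2·RQ·QP) ≈ -0.74628, so ∠Q ≈ 138.27°.
Circumradius = PR/(2 sin Q) ≈ 28.394.

28.3939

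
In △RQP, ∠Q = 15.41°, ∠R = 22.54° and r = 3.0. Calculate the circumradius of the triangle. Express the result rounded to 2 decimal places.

3.91

The third angle is ∠P = 180° − ∠R − ∠Q = 142.05°.
Law of sines: q = r·sin Q/sin R ≈ 2.0796.
Law of sines: p = r·sin P/sin R ≈ 4.8129.
Circumradius = r/(2 sin R) ≈ 3.9131.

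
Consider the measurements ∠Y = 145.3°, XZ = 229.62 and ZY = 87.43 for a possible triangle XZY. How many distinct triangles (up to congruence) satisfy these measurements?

ZY·sin Y = 87.43·sin(145.3°) ≈ 49.77.
Since ∠Y is not acute, a triangle exists only if XZ > ZY; here XZ > ZY, so there is exactly one triangle.

1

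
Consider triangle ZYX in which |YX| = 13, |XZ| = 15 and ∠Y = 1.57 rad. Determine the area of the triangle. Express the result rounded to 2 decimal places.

48.71

Law of sines: sin Z = |YX|·sin Y/|XZ| ≈ 0.86667.
Since |XZ| ≥ |YX|, only the acute value applies: ∠Z ≈ 1.048 rad.
Then ∠X = π − ∠Y − ∠Z ≈ 0.523 rad.
Law of sines gives |ZY| = |XZ|·sin X/sin Y ≈ 7.4937.
Area = ½·|XZ|·|YX|·sin X ≈ 48.709.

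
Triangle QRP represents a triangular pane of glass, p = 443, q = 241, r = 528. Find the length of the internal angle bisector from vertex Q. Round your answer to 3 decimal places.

468.503

By the law of cosines, cos Q = (r² + p² − q²) / (2·r·p) ≈ 0.89129, so ∠Q ≈ 26.96°.
The bisector from Q has length 2·r·p·cos(∠Q/2)/(r+p) ≈ 468.5.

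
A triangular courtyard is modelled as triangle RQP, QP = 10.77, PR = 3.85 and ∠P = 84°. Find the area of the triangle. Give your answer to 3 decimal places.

Area = ½·QP·PR·sin P ≈ 20.619.

area ≈ 20.619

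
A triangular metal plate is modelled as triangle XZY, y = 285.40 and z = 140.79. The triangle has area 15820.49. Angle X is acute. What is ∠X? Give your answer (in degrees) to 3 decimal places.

∠X ≈ 51.948°

From area = ½·z·y·sin X, we get sin X = 2·area/(z·y) ≈ 0.78745.
Taking the acute solution, ∠X ≈ 51.95°.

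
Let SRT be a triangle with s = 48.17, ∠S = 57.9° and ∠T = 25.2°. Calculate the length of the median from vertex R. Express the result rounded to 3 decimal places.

25.624

The third angle is ∠R = 180° − ∠T − ∠S = 96.90°.
Law of sines: r = s·sin R/sin S ≈ 56.451.
Law of sines: t = s·sin T/sin S ≈ 24.211.
Median from R: ½√(2·t² + 2·s² − r²) ≈ 25.624.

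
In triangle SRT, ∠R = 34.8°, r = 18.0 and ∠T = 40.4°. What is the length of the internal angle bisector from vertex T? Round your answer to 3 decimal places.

The third angle is ∠S = 180° − ∠R − ∠T = 104.80°.
Law of sines: s = r·sin S/sin R ≈ 30.493.
Law of sines: t = r·sin T/sin R ≈ 20.441.
The bisector from T has length 2·s·r·cos(∠T/2)/(s+r) ≈ 21.245.

21.245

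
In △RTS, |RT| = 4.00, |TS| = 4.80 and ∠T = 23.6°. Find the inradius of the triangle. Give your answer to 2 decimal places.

0.71

By the law of cosines, |SR|² = |RT|² + |TS|² − 2·|RT|·|TS|·cos T = 3.8517, so |SR| ≈ 1.9626.
Area = ½·|RT|·|TS|·sin T ≈ 3.8434.
Semiperimeter s = (4.8+1.9626+4)/2 = 5.3813.
Inradius = area/s = 3.8434/5.3813 ≈ 0.71421.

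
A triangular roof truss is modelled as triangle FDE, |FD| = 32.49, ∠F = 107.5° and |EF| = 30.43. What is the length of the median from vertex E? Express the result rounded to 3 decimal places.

By the law of cosines, |DE|² = |EF|² + |FD|² − 2·|EF|·|FD|·cos F = 2576.2, so |DE| ≈ 50.756.
Median from E: ½√(2·|DE|² + 2·|EF|² − |FD|²) ≈ 38.564.

38.564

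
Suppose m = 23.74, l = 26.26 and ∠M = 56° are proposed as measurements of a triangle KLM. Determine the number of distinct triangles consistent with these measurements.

2

l·sin M = 26.26·sin(56°) ≈ 21.77.
Since l sin M < m < l (21.77 < 23.74 < 26.26), two triangles exist.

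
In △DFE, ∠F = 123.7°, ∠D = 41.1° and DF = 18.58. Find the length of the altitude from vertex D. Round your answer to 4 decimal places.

h_D ≈ 15.4577

The third angle is ∠E = 180° − ∠D − ∠F = 15.20°.
Law of sines: FE = DF·sin D/sin E ≈ 46.585.
Law of sines: ED = DF·sin F/sin E ≈ 58.956.
Area = ½·DF·FE·sin F ≈ 360.05.
The altitude from D has length 2·area/FE ≈ 15.458.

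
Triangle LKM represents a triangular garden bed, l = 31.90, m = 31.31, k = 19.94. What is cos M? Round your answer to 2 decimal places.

0.34

By the law of cosines, cos M = (l² + k² − m²) / (2·l·k) ≈ 0.34185, so ∠M ≈ 70.01°.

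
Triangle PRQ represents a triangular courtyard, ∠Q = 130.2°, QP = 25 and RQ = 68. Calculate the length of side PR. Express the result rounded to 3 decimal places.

86.276

By the law of cosines, PR² = RQ² + QP² − 2·RQ·QP·cos Q = 7443.6, so PR ≈ 86.276.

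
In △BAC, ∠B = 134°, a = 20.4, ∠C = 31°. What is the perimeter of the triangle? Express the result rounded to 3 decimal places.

perimeter ≈ 117.693

The third angle is ∠A = 180° − ∠C − ∠B = 15.00°.
Law of sines: b = a·sin B/sin A ≈ 56.698.
Law of sines: c = a·sin C/sin A ≈ 40.595.
Semiperimeter s = (56.698+20.4+40.595)/2 = 58.847.
Perimeter = 56.698 + 20.4 + 40.595 = 117.69.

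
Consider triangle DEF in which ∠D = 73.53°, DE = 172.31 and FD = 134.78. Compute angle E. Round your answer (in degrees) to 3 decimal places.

∠E ≈ 43.945°

By the law of cosines, EF² = FD² + DE² − 2·FD·DE·cos D = 34688, so EF ≈ 186.25.
Law of cosines again: cos E = (DE² + EF² − FD²)/(2·DE·EF) ≈ 0.72000, so ∠E ≈ 43.95°.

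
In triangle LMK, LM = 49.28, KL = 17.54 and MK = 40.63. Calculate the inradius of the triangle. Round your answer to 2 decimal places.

6.26

Semiperimeter s = (40.63 + 17.54 + 49.28)/2 = 53.725.
Heron's formula: area = √(53.725·13.095·36.185·4.445) ≈ 336.39.
Inradius = area/s = 336.39/53.725 ≈ 6.2613.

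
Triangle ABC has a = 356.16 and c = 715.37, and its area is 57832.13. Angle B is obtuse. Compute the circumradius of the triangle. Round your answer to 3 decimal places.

From area = ½·c·a·sin B, we get sin B = 2·area/(c·a) ≈ 0.45397.
Taking the obtuse solution, ∠B ≈ 153.00°.
Law of cosines then gives b ≈ 1045.3.
Circumradius = b/(2 sin B) ≈ 1151.3.

1151.293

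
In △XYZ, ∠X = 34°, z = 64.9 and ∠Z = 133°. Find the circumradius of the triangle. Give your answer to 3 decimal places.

R ≈ 44.370

The third angle is ∠Y = 180° − ∠Z − ∠X = 13.00°.
Law of sines: x = z·sin X/sin Z ≈ 49.623.
Law of sines: y = z·sin Y/sin Z ≈ 19.962.
Circumradius = z/(2 sin Z) ≈ 44.37.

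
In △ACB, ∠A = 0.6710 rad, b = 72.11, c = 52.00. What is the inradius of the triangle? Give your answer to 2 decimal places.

r ≈ 13.78

By the law of cosines, a² = c² + b² − 2·c·b·cos A = 2030.3, so a ≈ 45.059.
Area = ½·c·b·sin A ≈ 1165.7.
Semiperimeter s = (45.059+52+72.11)/2 = 84.584.
Inradius = area/s = 1165.7/84.584 ≈ 13.782.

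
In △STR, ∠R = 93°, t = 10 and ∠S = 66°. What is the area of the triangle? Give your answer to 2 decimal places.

area ≈ 127.28

The third angle is ∠T = 180° − ∠R − ∠S = 21.00°.
Law of sines: s = t·sin S/sin T ≈ 25.492.
Law of sines: r = t·sin R/sin T ≈ 27.866.
Area = ½·t·s·sin R ≈ 127.28.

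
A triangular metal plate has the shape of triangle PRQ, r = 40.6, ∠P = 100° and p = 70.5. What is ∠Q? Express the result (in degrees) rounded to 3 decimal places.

Law of sines: sin R = r·sin P/p ≈ 0.56714.
Since p ≥ r, only the acute value applies: ∠R ≈ 34.55°.
Then ∠Q = 180° − ∠P − ∠R ≈ 45.45°.

45.449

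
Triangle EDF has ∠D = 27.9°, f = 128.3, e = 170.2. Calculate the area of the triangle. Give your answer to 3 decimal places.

5109.012

Area = ½·f·e·sin D ≈ 5109.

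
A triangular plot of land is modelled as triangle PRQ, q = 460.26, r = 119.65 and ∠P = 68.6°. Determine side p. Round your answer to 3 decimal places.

431.240

By the law of cosines, p² = r² + q² − 2·r·q·cos P = 1.8597e+05, so p ≈ 431.24.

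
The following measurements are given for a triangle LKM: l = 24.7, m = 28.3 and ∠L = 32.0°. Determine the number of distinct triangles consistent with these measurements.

m·sin L = 28.3·sin(32.0°) ≈ 15.
Since m sin L < l < m (15 < 24.7 < 28.3), two triangles exist.

2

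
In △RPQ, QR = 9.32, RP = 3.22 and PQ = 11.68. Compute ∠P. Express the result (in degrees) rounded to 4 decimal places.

By the law of cosines, cos P = (RP² + PQ² − QR²) / (2·RP·PQ) ≈ 0.79672, so ∠P ≈ 37.18°.

∠P ≈ 37.1823°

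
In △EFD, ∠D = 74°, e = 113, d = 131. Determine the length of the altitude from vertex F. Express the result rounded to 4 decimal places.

Law of sines: sin E = e·sin D/d ≈ 0.82918.
Since d ≥ e, only the acute value applies: ∠E ≈ 56.01°.
Then ∠F = 180° − ∠D − ∠E ≈ 49.99°.
Law of sines gives f = d·sin F/sin D ≈ 104.37.
Area = ½·d·e·sin F ≈ 5668.7.
The altitude from F has length 2·area/f ≈ 108.62.

h_F ≈ 108.6226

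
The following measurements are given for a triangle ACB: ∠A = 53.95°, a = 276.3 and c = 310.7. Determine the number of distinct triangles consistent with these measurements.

c·sin A = 310.7·sin(53.95°) ≈ 251.2.
Since c sin A < a < c (251.2 < 276.3 < 310.7), two triangles exist.

2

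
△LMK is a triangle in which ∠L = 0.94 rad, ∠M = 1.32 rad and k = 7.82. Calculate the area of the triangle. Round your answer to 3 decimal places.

area ≈ 30.994

The third angle is ∠K = π − ∠L − ∠M = 0.882 rad.
Law of sines: l = k·sin L/sin K ≈ 8.1828.
Law of sines: m = k·sin M/sin K ≈ 9.8158.
Area = ½·k·l·sin M ≈ 30.994.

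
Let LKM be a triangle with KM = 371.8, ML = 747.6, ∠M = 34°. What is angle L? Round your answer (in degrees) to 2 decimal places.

By the law of cosines, LK² = KM² + ML² − 2·KM·ML·cos M = 2.3627e+05, so LK ≈ 486.07.
Law of cosines again: cos L = (ML² + LK² − KM²)/(2·ML·LK) ≈ 0.90391, so ∠L ≈ 25.32°.

∠L ≈ 25.32°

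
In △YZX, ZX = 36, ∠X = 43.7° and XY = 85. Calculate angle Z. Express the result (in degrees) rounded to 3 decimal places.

113.433

By the law of cosines, YZ² = ZX² + XY² − 2·ZX·XY·cos X = 4096.4, so YZ ≈ 64.003.
Law of cosines again: cos Z = (YZ² + ZX² − XY²)/(2·YZ·ZX) ≈ -0.39767, so ∠Z ≈ 113.43°.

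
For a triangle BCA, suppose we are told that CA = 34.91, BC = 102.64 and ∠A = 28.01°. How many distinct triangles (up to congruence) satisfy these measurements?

CA·sin A = 34.91·sin(28.01°) ≈ 16.39.
Since BC ≥ CA, exactly one triangle exists.

1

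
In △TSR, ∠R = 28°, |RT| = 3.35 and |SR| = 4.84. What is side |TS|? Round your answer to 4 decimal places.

2.4527

By the law of cosines, |TS|² = |SR|² + |RT|² − 2·|SR|·|RT|·cos R = 6.0159, so |TS| ≈ 2.4527.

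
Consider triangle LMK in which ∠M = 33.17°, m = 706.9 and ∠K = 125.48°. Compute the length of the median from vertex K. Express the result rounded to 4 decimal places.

The third angle is ∠L = 180° − ∠M − ∠K = 21.35°.
Law of sines: l = m·sin L/sin M ≈ 470.38.
Law of sines: k = m·sin K/sin M ≈ 1052.1.
Median from K: ½√(2·l² + 2·m² − k²) ≈ 289.38.

289.3843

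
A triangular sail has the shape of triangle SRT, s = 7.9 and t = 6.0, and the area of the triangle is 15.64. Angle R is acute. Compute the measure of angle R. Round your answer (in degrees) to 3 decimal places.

∠R ≈ 41.293°

From area = ½·t·s·sin R, we get sin R = 2·area/(t·s) ≈ 0.65992.
Taking the acute solution, ∠R ≈ 41.29°.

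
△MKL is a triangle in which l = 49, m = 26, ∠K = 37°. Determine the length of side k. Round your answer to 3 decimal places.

By the law of cosines, k² = l² + m² − 2·l·m·cos K = 1042.1, so k ≈ 32.281.

32.281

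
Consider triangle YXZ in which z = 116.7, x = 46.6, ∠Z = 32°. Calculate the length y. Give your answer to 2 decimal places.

153.58

Law of sines: sin X = x·sin Z/z ≈ 0.21160.
Since z ≥ x, only the acute value applies: ∠X ≈ 12.22°.
Then ∠Y = 180° − ∠Z − ∠X ≈ 135.78°.
Law of sines gives y = z·sin Y/sin Z ≈ 153.58.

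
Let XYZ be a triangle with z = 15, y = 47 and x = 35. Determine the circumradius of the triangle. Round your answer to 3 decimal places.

R ≈ 34.009

By the law of cosines, cos X = (y² + z² − x²) / (2·y·z) ≈ 0.85745, so ∠X ≈ 0.541 rad.
Circumradius = x/(2 sin X) ≈ 34.009.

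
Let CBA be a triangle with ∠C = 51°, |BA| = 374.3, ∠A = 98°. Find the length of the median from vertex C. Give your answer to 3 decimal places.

The third angle is ∠B = 180° − ∠A − ∠C = 31.00°.
Law of sines: |AC| = |BA|·sin B/sin C ≈ 248.06.
Law of sines: |CB| = |BA|·sin A/sin C ≈ 476.95.
Median from C: ½√(2·|AC|² + 2·|CB|² − |BA|²) ≈ 330.88.

m_C ≈ 330.879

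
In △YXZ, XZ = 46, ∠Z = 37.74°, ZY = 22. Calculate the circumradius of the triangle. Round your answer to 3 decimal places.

R ≈ 25.825

By the law of cosines, YX² = XZ² + ZY² − 2·XZ·ZY·cos Z = 999.43, so YX ≈ 31.614.
Area = ½·XZ·ZY·sin Z ≈ 309.71.
Circumradius = YX/(2 sin Z) ≈ 25.825.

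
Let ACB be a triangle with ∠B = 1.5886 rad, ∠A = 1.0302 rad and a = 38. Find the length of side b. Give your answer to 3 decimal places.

The third angle is ∠C = π − ∠B − ∠A = 0.5228 rad.
Law of sines: b = a·sin B/sin A ≈ 44.313.

44.313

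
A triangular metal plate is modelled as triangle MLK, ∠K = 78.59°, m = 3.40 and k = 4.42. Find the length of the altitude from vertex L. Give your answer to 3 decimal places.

Law of sines: sin M = m·sin K/k ≈ 0.75403.
Since k ≥ m, only the acute value applies: ∠M ≈ 48.94°.
Then ∠L = 180° − ∠K − ∠M ≈ 52.47°.
Law of sines gives l = k·sin L/sin K ≈ 3.5759.
Area = ½·k·m·sin L ≈ 5.9588.
The altitude from L has length 2·area/l ≈ 3.3328.

3.333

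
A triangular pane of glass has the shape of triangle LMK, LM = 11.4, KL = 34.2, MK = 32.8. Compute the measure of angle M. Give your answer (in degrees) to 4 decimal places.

By the law of cosines, cos M = (LM² + MK² − KL²) / (2·LM·MK) ≈ 0.04835, so ∠M ≈ 87.23°.

∠M ≈ 87.2285°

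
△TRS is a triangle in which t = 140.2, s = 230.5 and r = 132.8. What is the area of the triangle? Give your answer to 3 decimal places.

area ≈ 8425.219

Semiperimeter p = (140.2 + 132.8 + 230.5)/2 = 251.75.
Heron's formula: area = √(251.75·111.55·118.95·21.25) ≈ 8425.2.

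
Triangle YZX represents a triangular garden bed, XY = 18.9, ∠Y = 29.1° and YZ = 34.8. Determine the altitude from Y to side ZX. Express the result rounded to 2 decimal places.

15.63

By the law of cosines, ZX² = XY² + YZ² − 2·XY·YZ·cos Y = 418.86, so ZX ≈ 20.466.
Area = ½·XY·YZ·sin Y ≈ 159.94.
The altitude from Y has length 2·area/ZX ≈ 15.629.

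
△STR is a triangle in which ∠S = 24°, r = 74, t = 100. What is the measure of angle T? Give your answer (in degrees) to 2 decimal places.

∠T ≈ 113.11°

By the law of cosines, s² = t² + r² − 2·t·r·cos S = 1955.5, so s ≈ 44.221.
Law of cosines again: cos T = (r² + s² − t²)/(2·r·s) ≈ -0.39245, so ∠T ≈ 113.11°.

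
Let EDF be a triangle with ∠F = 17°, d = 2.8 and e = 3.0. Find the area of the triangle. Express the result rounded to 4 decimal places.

1.2280

Area = ½·e·d·sin F ≈ 1.228.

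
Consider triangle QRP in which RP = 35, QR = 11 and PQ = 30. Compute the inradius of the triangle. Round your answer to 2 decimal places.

Semiperimeter s = (35 + 30 + 11)/2 = 38.
Heron's formula: area = √(38·3·8·27) ≈ 156.92.
Inradius = area/s = 156.92/38 ≈ 4.1295.

4.13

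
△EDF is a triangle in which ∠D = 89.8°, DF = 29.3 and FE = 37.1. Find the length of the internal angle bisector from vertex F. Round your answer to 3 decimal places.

t_F ≈ 30.955

Law of sines: sin E = DF·sin D/FE ≈ 0.78975.
Since FE ≥ DF, only the acute value applies: ∠E ≈ 52.16°.
Then ∠F = 180° − ∠D − ∠E ≈ 38.04°.
Law of sines gives ED = FE·sin F/sin D ≈ 22.86.
The bisector from F has length 2·DF·FE·cos(∠F/2)/(DF+FE) ≈ 30.955.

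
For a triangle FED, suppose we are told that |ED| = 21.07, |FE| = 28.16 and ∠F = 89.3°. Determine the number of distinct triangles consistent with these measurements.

0

|FE|·sin F = 28.16·sin(89.3°) ≈ 28.16.
Since |ED| = 21.07 < 28.16 = |FE| sin F, no triangle exists.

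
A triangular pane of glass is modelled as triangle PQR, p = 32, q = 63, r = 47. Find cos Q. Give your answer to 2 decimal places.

-0.24

By the law of cosines, cos Q = (r² + p² − q²) / (2·r·p) ≈ -0.24468, so ∠Q ≈ 104.16°.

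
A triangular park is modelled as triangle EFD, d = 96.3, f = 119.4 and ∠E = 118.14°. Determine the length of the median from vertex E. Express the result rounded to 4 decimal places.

By the law of cosines, e² = f² + d² − 2·f·d·cos E = 34376, so e ≈ 185.41.
Median from E: ½√(2·f² + 2·d² − e²) ≈ 56.312.

m_E ≈ 56.3123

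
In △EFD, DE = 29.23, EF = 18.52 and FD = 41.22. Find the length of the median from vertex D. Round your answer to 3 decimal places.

m_D ≈ 34.511

Median from D: ½√(2·FD² + 2·DE² − EF²) ≈ 34.511.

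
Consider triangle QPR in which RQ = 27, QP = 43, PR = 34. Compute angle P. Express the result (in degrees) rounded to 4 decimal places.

By the law of cosines, cos P = (QP² + PR² − RQ²) / (2·QP·PR) ≈ 0.77839, so ∠P ≈ 38.89°.

∠P ≈ 38.8870°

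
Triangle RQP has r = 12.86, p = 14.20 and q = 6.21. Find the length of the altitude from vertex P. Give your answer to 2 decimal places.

h_P ≈ 5.62

Semiperimeter s = (12.86 + 6.21 + 14.2)/2 = 16.635.
Heron's formula: area = √(16.635·3.775·10.425·2.435) ≈ 39.926.
The altitude from P has length 2·area/p ≈ 5.6234.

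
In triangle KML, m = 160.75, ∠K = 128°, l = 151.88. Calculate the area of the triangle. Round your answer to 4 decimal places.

Area = ½·m·l·sin K ≈ 9619.5.

9619.5270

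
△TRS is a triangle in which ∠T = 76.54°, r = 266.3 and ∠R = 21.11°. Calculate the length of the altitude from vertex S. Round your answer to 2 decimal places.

The third angle is ∠S = 180° − ∠T − ∠R = 82.35°.
Law of sines: t = r·sin T/sin R ≈ 719.09.
Law of sines: s = r·sin S/sin R ≈ 732.81.
Area = ½·r·t·sin S ≈ 94894.
The altitude from S has length 2·area/s ≈ 258.99.

258.99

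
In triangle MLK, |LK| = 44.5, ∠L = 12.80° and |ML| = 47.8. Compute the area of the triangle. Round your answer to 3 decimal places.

Area = ½·|ML|·|LK|·sin L ≈ 235.63.

area ≈ 235.628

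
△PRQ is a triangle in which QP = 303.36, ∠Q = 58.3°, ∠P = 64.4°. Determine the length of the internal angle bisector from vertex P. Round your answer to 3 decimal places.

The third angle is ∠R = 180° − ∠Q − ∠P = 57.30°.
Law of sines: RQ = QP·sin P/sin R ≈ 325.11.
Law of sines: PR = QP·sin Q/sin R ≈ 306.71.
The bisector from P has length 2·QP·PR·cos(∠P/2)/(QP+PR) ≈ 258.11.

258.112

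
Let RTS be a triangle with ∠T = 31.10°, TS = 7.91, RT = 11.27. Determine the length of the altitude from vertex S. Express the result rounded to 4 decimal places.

By the law of cosines, SR² = RT² + TS² − 2·RT·TS·cos T = 36.916, so SR ≈ 6.0758.
Area = ½·RT·TS·sin T ≈ 23.023.
The altitude from S has length 2·area/RT ≈ 4.0858.

h_S ≈ 4.0858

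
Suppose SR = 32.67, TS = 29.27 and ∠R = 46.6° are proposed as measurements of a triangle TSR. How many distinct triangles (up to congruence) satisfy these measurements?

2

SR·sin R = 32.67·sin(46.6°) ≈ 23.74.
Since SR sin R < TS < SR (23.74 < 29.27 < 32.67), two triangles exist.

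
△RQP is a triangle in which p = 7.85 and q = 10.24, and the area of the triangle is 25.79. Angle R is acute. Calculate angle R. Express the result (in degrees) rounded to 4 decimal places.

From area = ½·q·p·sin R, we get sin R = 2·area/(q·p) ≈ 0.64167.
Taking the acute solution, ∠R ≈ 39.92°.

39.9165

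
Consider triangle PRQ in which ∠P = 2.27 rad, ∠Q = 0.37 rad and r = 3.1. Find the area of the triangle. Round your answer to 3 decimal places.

The third angle is ∠R = π − ∠Q − ∠P = 0.502 rad.
Law of sines: p = r·sin P/sin R ≈ 4.9345.
Law of sines: q = r·sin Q/sin R ≈ 2.3314.
Area = ½·r·p·sin Q ≈ 2.7658.

area ≈ 2.766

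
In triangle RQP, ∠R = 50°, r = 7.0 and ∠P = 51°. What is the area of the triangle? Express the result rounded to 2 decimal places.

area ≈ 24.40

The third angle is ∠Q = 180° − ∠P − ∠R = 79.00°.
Law of sines: q = r·sin Q/sin R ≈ 8.97.
Law of sines: p = r·sin P/sin R ≈ 7.1014.
Area = ½·r·q·sin P ≈ 24.398.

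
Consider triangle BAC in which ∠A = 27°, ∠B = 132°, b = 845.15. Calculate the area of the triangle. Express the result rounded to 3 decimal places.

The third angle is ∠C = 180° − ∠B − ∠A = 21.00°.
Law of sines: a = b·sin A/sin B ≈ 516.31.
Law of sines: c = b·sin C/sin B ≈ 407.56.
Area = ½·b·a·sin C ≈ 78188.

area ≈ 78187.993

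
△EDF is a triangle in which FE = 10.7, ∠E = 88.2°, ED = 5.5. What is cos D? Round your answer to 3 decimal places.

By the law of cosines, DF² = FE² + ED² − 2·FE·ED·cos E = 141.04, so DF ≈ 11.876.
Law of cosines again: cos D = (ED² + DF² − FE²)/(2·ED·DF) ≈ 0.43481, so ∠D ≈ 64.23°.

0.435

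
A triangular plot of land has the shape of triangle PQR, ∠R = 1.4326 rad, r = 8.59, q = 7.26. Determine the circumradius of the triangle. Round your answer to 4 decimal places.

Law of sines: sin Q = q·sin R/r ≈ 0.83711.
Since r ≥ q, only the acute value applies: ∠Q ≈ 0.9920 rad.
Then ∠P = π − ∠R − ∠Q ≈ 0.7170 rad.
Law of sines gives p = r·sin P/sin R ≈ 5.6991.
Circumradius = r/(2 sin R) ≈ 4.3363.

4.3363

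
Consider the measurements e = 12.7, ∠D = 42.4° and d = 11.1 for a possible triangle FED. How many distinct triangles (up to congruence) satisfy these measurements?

e·sin D = 12.7·sin(42.4°) ≈ 8.564.
Since e sin D < d < e (8.564 < 11.1 < 12.7), two triangles exist.

2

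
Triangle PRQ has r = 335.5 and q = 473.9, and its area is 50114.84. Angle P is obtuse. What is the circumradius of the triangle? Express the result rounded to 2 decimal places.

From area = ½·r·q·sin P, we get sin P = 2·area/(r·q) ≈ 0.63040.
Taking the obtuse solution, ∠P ≈ 2.460 rad.
Law of cosines then gives p ≈ 764.19.
Circumradius = p/(2 sin P) ≈ 606.11.

606.11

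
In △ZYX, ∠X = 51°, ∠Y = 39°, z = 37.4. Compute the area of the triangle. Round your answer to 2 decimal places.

342.05

The third angle is ∠Z = 180° − ∠Y − ∠X = 90.00°.
Law of sines: y = z·sin Y/sin Z ≈ 23.537.
Law of sines: x = z·sin X/sin Z ≈ 29.065.
Area = ½·z·y·sin X ≈ 342.05.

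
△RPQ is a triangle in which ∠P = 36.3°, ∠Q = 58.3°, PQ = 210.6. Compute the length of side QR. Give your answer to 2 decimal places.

125.08

The third angle is ∠R = 180° − ∠P − ∠Q = 85.40°.
Law of sines: QR = PQ·sin P/sin R ≈ 125.08.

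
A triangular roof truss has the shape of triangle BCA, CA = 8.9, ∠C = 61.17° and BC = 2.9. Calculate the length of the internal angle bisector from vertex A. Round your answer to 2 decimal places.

t_A ≈ 8.27

By the law of cosines, AB² = BC² + CA² − 2·BC·CA·cos C = 62.728, so AB ≈ 7.9201.
Law of cosines again: cos A = (CA² + AB² − BC²)/(2·CA·AB) ≈ 0.94716, so ∠A ≈ 18.71°.
The bisector from A has length 2·CA·AB·cos(∠A/2)/(CA+AB) ≈ 8.27.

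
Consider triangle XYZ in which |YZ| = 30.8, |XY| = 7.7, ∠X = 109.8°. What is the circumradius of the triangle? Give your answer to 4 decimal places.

Law of sines: sin Z = |XY|·sin X/|YZ| ≈ 0.23522.
Since |YZ| ≥ |XY|, only the acute value applies: ∠Z ≈ 13.60°.
Then ∠Y = 180° − ∠X − ∠Z ≈ 56.60°.
Law of sines gives |ZX| = |YZ|·sin Y/sin X ≈ 27.328.
Circumradius = |YZ|/(2 sin X) ≈ 16.368.

16.3676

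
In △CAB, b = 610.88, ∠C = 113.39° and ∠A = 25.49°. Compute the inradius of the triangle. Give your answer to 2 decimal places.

The third angle is ∠B = 180° − ∠C − ∠A = 41.12°.
Law of sines: c = b·sin C/sin B ≈ 852.57.
Law of sines: a = b·sin A/sin B ≈ 399.76.
Area = ½·b·c·sin A ≈ 1.1207e+05.
Semiperimeter s = (852.57+399.76+610.88)/2 = 931.6.
Inradius = area/s = 1.1207e+05/931.6 ≈ 120.3.

120.30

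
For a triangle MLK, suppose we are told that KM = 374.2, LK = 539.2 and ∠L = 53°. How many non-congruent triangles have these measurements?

0

LK·sin L = 539.2·sin(53°) ≈ 430.6.
Since KM = 374.2 < 430.6 = LK sin L, no triangle exists.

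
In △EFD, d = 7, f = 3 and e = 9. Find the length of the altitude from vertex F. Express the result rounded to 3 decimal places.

Semiperimeter s = (9 + 3 + 7)/2 = 9.5.
Heron's formula: area = √(9.5·0.5·6.5·2.5) ≈ 8.7856.
The altitude from F has length 2·area/f ≈ 5.8571.

5.857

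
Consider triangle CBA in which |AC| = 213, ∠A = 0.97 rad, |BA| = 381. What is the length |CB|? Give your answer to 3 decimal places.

By the law of cosines, |CB|² = |BA|² + |AC|² − 2·|BA|·|AC|·cos A = 98778, so |CB| ≈ 314.29.

314.290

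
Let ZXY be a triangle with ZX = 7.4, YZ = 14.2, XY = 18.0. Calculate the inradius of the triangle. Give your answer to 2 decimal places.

r ≈ 2.51

Semiperimeter s = (18 + 14.2 + 7.4)/2 = 19.8.
Heron's formula: area = √(19.8·1.8·5.6·12.4) ≈ 49.748.
Inradius = area/s = 49.748/19.8 ≈ 2.5125.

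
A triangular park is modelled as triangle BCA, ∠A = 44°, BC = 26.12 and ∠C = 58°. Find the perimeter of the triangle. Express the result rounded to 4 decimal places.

The third angle is ∠B = 180° − ∠C − ∠A = 78.00°.
Law of sines: CA = BC·sin B/sin A ≈ 36.78.
Law of sines: AB = BC·sin C/sin A ≈ 31.888.
Semiperimeter s = (36.78+31.888+26.12)/2 = 47.394.
Perimeter = 36.78 + 31.888 + 26.12 = 94.787.

perimeter ≈ 94.7872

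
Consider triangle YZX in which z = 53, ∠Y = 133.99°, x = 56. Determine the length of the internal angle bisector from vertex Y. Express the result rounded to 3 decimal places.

By the law of cosines, y² = z² + x² − 2·z·x·cos Y = 10068, so y ≈ 100.34.
The bisector from Y has length 2·z·x·cos(∠Y/2)/(z+x) ≈ 21.283.

21.283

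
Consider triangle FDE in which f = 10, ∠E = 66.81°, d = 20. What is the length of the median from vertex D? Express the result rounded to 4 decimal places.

By the law of cosines, e² = f² + d² − 2·f·d·cos E = 342.49, so e ≈ 18.506.
Median from D: ½√(2·e² + 2·f² − d²) ≈ 11.011.

11.0111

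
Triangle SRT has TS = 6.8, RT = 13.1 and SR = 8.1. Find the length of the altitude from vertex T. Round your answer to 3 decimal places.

5.712

Semiperimeter s = (13.1 + 6.8 + 8.1)/2 = 14.
Heron's formula: area = √(14·0.9·7.2·5.9) ≈ 23.135.
The altitude from T has length 2·area/SR ≈ 5.7125.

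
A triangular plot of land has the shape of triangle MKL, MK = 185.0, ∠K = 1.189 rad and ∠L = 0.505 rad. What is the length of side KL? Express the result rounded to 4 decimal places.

The third angle is ∠M = π − ∠K − ∠L = 1.448 rad.
Law of sines: KL = MK·sin M/sin L ≈ 379.49.

379.4851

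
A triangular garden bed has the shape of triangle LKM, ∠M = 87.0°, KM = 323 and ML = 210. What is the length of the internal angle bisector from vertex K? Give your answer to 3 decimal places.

By the law of cosines, LK² = KM² + ML² − 2·KM·ML·cos M = 1.4133e+05, so LK ≈ 375.94.
Law of cosines again: cos K = (LK² + KM² − ML²)/(2·LK·KM) ≈ 0.82995, so ∠K ≈ 33.91°.
The bisector from K has length 2·LK·KM·cos(∠K/2)/(LK+KM) ≈ 332.36.

t_K ≈ 332.364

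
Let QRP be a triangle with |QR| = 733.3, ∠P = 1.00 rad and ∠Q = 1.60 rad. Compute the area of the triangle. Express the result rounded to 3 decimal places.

The third angle is ∠R = π − ∠P − ∠Q = 0.542 rad.
Law of sines: |RP| = |QR|·sin Q/sin P ≈ 871.08.
Law of sines: |PQ| = |QR|·sin R/sin P ≈ 449.23.
Area = ½·|QR|·|RP|·sin R ≈ 1.6464e+05.

area ≈ 164641.318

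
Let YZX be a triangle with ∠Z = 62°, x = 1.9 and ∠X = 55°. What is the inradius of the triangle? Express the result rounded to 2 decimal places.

0.58

The third angle is ∠Y = 180° − ∠Z − ∠X = 63.00°.
Law of sines: y = x·sin Y/sin X ≈ 2.0667.
Law of sines: z = x·sin Z/sin X ≈ 2.048.
Area = ½·x·y·sin Z ≈ 1.7335.
Semiperimeter s = (2.0667+2.048+1.9)/2 = 3.0073.
Inradius = area/s = 1.7335/3.0073 ≈ 0.57643.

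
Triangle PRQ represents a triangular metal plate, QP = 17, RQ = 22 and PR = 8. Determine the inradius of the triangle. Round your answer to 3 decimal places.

r ≈ 2.536

Semiperimeter s = (22 + 17 + 8)/2 = 23.5.
Heron's formula: area = √(23.5·1.5·6.5·15.5) ≈ 59.594.
Inradius = area/s = 59.594/23.5 ≈ 2.5359.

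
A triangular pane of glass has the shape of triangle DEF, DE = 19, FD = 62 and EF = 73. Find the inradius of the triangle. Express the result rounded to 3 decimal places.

r ≈ 6.723

Semiperimeter s = (73 + 62 + 19)/2 = 77.
Heron's formula: area = √(77·4·15·58) ≈ 517.65.
Inradius = area/s = 517.65/77 ≈ 6.7227.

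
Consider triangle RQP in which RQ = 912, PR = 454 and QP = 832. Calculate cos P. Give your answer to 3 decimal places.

0.088

By the law of cosines, cos P = (QP² + PR² − RQ²) / (2·QP·PR) ≈ 0.08815, so ∠P ≈ 84.94°.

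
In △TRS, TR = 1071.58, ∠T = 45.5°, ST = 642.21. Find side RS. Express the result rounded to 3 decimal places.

772.020

By the law of cosines, RS² = ST² + TR² − 2·ST·TR·cos T = 5.9601e+05, so RS ≈ 772.02.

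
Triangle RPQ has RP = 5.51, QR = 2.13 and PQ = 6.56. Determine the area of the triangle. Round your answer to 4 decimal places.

area ≈ 5.5043

Semiperimeter s = (6.56 + 2.13 + 5.51)/2 = 7.1.
Heron's formula: area = √(7.1·0.54·4.97·1.59) ≈ 5.5043.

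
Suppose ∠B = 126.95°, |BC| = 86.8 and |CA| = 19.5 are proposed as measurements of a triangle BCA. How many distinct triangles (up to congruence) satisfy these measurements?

0

|BC|·sin B = 86.8·sin(126.95°) ≈ 69.37.
Since ∠B is not acute, a triangle exists only if |CA| > |BC|; here |CA| ≤ |BC|, so there is no triangle.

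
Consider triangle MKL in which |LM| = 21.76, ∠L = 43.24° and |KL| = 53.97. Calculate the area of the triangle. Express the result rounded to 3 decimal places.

area ≈ 402.260

Area = ½·|KL|·|LM|·sin L ≈ 402.26.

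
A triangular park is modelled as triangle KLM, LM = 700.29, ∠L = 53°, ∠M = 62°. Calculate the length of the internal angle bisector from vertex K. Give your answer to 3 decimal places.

t_K ≈ 546.546

The third angle is ∠K = 180° − ∠L − ∠M = 65.00°.
Law of sines: MK = LM·sin L/sin K ≈ 617.09.
Law of sines: KL = LM·sin M/sin K ≈ 682.24.
The bisector from K has length 2·MK·KL·cos(∠K/2)/(MK+KL) ≈ 546.55.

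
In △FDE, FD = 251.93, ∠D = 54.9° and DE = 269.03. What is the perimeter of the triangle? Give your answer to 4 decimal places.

By the law of cosines, EF² = FD² + DE² − 2·FD·DE·cos D = 57902, so EF ≈ 240.63.
Semiperimeter s = (269.03+240.63+251.93)/2 = 380.79.
Perimeter = 269.03 + 240.63 + 251.93 = 761.59.

perimeter ≈ 761.5882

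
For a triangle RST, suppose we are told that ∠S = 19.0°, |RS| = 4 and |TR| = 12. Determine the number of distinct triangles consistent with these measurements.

1

|RS|·sin S = 4·sin(19.0°) ≈ 1.302.
Since |TR| ≥ |RS|, exactly one triangle exists.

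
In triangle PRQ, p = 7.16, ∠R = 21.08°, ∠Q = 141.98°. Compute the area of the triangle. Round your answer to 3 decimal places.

The third angle is ∠P = 180° − ∠R − ∠Q = 16.94°.
Law of sines: r = p·sin R/sin P ≈ 8.8384.
Law of sines: q = p·sin Q/sin P ≈ 15.136.
Area = ½·p·r·sin Q ≈ 19.489.

area ≈ 19.489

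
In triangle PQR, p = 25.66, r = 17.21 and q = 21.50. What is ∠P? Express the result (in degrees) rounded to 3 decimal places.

By the law of cosines, cos P = (q² + r² − p²) / (2·q·r) ≈ 0.13513, so ∠P ≈ 82.23°.

82.234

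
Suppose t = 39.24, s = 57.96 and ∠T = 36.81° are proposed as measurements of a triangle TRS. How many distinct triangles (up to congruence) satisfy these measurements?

s·sin T = 57.96·sin(36.81°) ≈ 34.73.
Since s sin T < t < s (34.73 < 39.24 < 57.96), two triangles exist.

2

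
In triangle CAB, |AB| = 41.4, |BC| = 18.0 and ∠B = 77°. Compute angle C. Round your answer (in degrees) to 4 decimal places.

77.8469

By the law of cosines, |CA|² = |AB|² + |BC|² − 2·|AB|·|BC|·cos B = 1702.7, so |CA| ≈ 41.264.
Law of cosines again: cos C = (|BC|² + |CA|² − |AB|²)/(2·|BC|·|CA|) ≈ 0.21052, so ∠C ≈ 77.85°.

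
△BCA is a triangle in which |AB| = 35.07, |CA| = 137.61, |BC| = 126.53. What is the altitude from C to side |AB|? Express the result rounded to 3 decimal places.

Semiperimeter s = (137.61 + 35.07 + 126.53)/2 = 149.61.
Heron's formula: area = √(149.61·11.995·114.54·23.075) ≈ 2177.8.
The altitude from C has length 2·area/|AB| ≈ 124.2.

124.196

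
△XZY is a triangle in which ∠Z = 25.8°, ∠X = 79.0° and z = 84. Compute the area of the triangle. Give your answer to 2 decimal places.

The third angle is ∠Y = 180° − ∠X − ∠Z = 75.20°.
Law of sines: x = z·sin X/sin Z ≈ 189.45.
Law of sines: y = z·sin Y/sin Z ≈ 186.6.
Area = ½·z·x·sin Y ≈ 7693.1.

area ≈ 7693.12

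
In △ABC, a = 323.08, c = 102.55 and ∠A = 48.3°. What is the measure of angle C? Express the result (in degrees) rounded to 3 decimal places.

Law of sines: sin C = c·sin A/a ≈ 0.23699.
Since a ≥ c, only the acute value applies: ∠C ≈ 13.71°.
Then ∠B = 180° − ∠A − ∠C ≈ 117.99°.

∠C ≈ 13.709°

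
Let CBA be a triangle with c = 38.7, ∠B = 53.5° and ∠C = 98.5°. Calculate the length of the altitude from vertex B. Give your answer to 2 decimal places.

The third angle is ∠A = 180° − ∠C − ∠B = 28.00°.
Law of sines: b = c·sin B/sin C ≈ 31.455.
Law of sines: a = c·sin A/sin C ≈ 18.37.
Area = ½·c·b·sin A ≈ 285.74.
The altitude from B has length 2·area/b ≈ 18.169.

h_B ≈ 18.17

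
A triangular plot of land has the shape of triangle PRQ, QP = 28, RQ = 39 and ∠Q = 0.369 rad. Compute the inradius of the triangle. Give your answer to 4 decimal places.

By the law of cosines, PR² = RQ² + QP² − 2·RQ·QP·cos Q = 268.01, so PR ≈ 16.371.
Area = ½·RQ·QP·sin Q ≈ 196.93.
Semiperimeter s = (39+28+16.371)/2 = 41.685.
Inradius = area/s = 196.93/41.685 ≈ 4.7243.

4.7243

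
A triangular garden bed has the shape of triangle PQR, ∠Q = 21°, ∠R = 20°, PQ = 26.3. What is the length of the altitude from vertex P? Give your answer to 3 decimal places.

The third angle is ∠P = 180° − ∠Q − ∠R = 139.00°.
Law of sines: QR = PQ·sin P/sin R ≈ 50.448.
Law of sines: RP = PQ·sin Q/sin R ≈ 27.557.
Area = ½·PQ·QR·sin Q ≈ 237.74.
The altitude from P has length 2·area/QR ≈ 9.4251.

h_P ≈ 9.425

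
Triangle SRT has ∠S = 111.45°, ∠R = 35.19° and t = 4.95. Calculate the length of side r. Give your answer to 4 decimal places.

The third angle is ∠T = 180° − ∠S − ∠R = 33.36°.
Law of sines: r = t·sin R/sin T ≈ 5.1876.

5.1876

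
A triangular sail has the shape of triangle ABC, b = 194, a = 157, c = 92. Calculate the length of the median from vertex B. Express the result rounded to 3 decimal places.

m_B ≈ 84.543

Median from B: ½√(2·c² + 2·a² − b²) ≈ 84.543.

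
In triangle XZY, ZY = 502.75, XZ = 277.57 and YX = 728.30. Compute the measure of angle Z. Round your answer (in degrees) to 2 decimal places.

By the law of cosines, cos Z = (XZ² + ZY² − YX²) / (2·XZ·ZY) ≈ -0.71881, so ∠Z ≈ 135.96°.

∠Z ≈ 135.96°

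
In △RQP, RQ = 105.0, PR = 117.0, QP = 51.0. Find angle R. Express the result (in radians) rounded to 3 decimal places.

0.451

By the law of cosines, cos R = (PR² + RQ² − QP²) / (2·PR·RQ) ≈ 0.90000, so ∠R ≈ 0.451 rad.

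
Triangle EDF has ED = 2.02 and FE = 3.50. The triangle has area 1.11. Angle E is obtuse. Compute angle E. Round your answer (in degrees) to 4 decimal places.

From area = ½·FE·ED·sin E, we get sin E = 2·area/(FE·ED) ≈ 0.31400.
Taking the obtuse solution, ∠E ≈ 161.70°.

∠E ≈ 161.6994°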